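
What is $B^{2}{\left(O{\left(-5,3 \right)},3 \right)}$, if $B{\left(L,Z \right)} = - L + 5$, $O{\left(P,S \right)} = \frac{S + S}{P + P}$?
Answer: $\frac{784}{25} \approx 31.36$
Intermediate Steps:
$O{\left(P,S \right)} = \frac{S}{P}$ ($O{\left(P,S \right)} = \frac{2 S}{2 P} = 2 S \frac{1}{2 P} = \frac{S}{P}$)
$B{\left(L,Z \right)} = 5 - L$
$B^{2}{\left(O{\left(-5,3 \right)},3 \right)} = \left(5 - \frac{3}{-5}\right)^{2} = \left(5 - 3 \left(- \frac{1}{5}\right)\right)^{2} = \left(5 - - \frac{3}{5}\right)^{2} = \left(5 + \frac{3}{5}\right)^{2} = \left(\frac{28}{5}\right)^{2} = \frac{784}{25}$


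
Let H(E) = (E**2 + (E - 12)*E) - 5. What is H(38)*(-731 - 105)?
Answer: -2028972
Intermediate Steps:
H(E) = -5 + E**2 + E*(-12 + E) (H(E) = (E**2 + (-12 + E)*E) - 5 = (E**2 + E*(-12 + E)) - 5 = -5 + E**2 + E*(-12 + E))
H(38)*(-731 - 105) = (-5 - 12*38 + 2*38**2)*(-731 - 105) = (-5 - 456 + 2*1444)*(-836) = (-5 - 456 + 2888)*(-836) = 2427*(-836) = -2028972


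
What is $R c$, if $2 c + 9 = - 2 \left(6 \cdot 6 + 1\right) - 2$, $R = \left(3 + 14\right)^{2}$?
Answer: $- \frac{24565}{2} \approx -12283.0$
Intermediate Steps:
$R = 289$ ($R = 17^{2} = 289$)
$c = - \frac{85}{2}$ ($c = - \frac{9}{2} + \frac{- 2 \left(6 \cdot 6 + 1\right) - 2}{2} = - \frac{9}{2} + \frac{- 2 \left(36 + 1\right) - 2}{2} = - \frac{9}{2} + \frac{\left(-2\right) 37 - 2}{2} = - \frac{9}{2} + \frac{-74 - 2}{2} = - \frac{9}{2} + \frac{1}{2} \left(-76\right) = - \frac{9}{2} - 38 = - \frac{85}{2} \approx -42.5$)
$R c = 289 \left(- \frac{85}{2}\right) = - \frac{24565}{2}$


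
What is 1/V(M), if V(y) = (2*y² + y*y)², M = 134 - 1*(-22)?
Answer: 1/5330168064 ≈ 1.8761e-10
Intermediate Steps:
M = 156 (M = 134 + 22 = 156)
V(y) = 9*y⁴ (V(y) = (2*y² + y²)² = (3*y²)² = 9*y⁴)
1/V(M) = 1/(9*156⁴) = 1/(9*592240896) = 1/5330168064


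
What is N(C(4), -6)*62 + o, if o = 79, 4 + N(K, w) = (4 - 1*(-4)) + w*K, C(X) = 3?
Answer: -789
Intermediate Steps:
N(K, w) = 4 + K*w (N(K, w) = -4 + ((4 - 1*(-4)) + w*K) = -4 + ((4 + 4) + K*w) = -4 + (8 + K*w) = 4 + K*w)
N(C(4), -6)*62 + o = (4 + 3*(-6))*62 + 79 = (4 - 18)*62 + 79 = -14*62 + 79 = -868 + 79 = -789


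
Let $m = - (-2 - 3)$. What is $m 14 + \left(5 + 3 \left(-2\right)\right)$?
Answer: $69$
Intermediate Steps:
$m = 5$ ($m = - (-2 - 3) = \left(-1\right) \left(-5\right) = 5$)
$m 14 + \left(5 + 3 \left(-2\right)\right) = 5 \cdot 14 + \left(5 + 3 \left(-2\right)\right) = 70 + \left(5 - 6\right) = 70 - 1 = 69$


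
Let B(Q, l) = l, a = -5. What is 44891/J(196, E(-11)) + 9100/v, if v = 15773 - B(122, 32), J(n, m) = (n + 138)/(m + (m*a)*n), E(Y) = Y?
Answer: 7609693228039/5257494 ≈ 1.4474e+6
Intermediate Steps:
J(n, m) = (138 + n)/(m - 5*m*n) (J(n, m) = (n + 138)/(m + (m*(-5))*n) = (138 + n)/(m + (-5*m)*n) = (138 + n)/(m - 5*m*n))
v = 15741 (v = 15773 - 1*32 = 15773 - 32 = 15741)
44891/J(196, E(-11)) + 9100/v = 44891/(((-138 - 1*196)/((-11)*(-1 + 5*196)))) + 9100/15741 = 44891/((-(-138 - 196)/(11*(-1 + 980)))) + 9100*(1/15741) = 44891/((-1/11*(-334)/979)) + 9100/15741 = 44891/((-1/11*1/979*(-334))) + 9100/15741 = 44891/(334/10769) + 9100/15741 = 44891*(10769/334) + 9100/15741 = 483431179/334 + 9100/15741 = 7609693228039/5257494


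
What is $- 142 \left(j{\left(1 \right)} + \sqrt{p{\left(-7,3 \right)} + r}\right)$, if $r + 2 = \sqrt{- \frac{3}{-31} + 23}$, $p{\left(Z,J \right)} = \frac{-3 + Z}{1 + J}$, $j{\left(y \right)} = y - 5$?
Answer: $568 - \frac{71 \sqrt{-17298 + 248 \sqrt{5549}}}{31} \approx 489.46$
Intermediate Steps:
$j{\left(y \right)} = -5 + y$
$p{\left(Z,J \right)} = \frac{-3 + Z}{1 + J}$
$r = -2 + \frac{2 \sqrt{5549}}{31}$ ($r = -2 + \sqrt{- \frac{3}{-31} + 23} = -2 + \sqrt{\left(-3\right) \left(- \frac{1}{31}\right) + 23} = -2 + \sqrt{\frac{3}{31} + 23} = -2 + \sqrt{\frac{716}{31}} = -2 + \frac{2 \sqrt{5549}}{31} \approx 2.8059$)
$- 142 \left(j{\left(1 \right)} + \sqrt{p{\left(-7,3 \right)} + r}\right) = - 142 \left(\left(-5 + 1\right) + \sqrt{\frac{-3 - 7}{1 + 3} - \left(2 - \frac{2 \sqrt{5549}}{31}\right)}\right) = - 142 \left(-4 + \sqrt{\frac{1}{4} \left(-10\right) - \left(2 - \frac{2 \sqrt{5549}}{31}\right)}\right) = - 142 \left(-4 + \sqrt{- \frac{5}{2} - \left(2 - \frac{2 \sqrt{5549}}{31}\right)}\right) = - 142 \left(-4 + \sqrt{- \frac{9}{2} + \frac{2 \sqrt{5549}}{31}}\right) = 568 - 142 \sqrt{- \frac{9}{2} + \frac{2 \sqrt{5549}}{31}}$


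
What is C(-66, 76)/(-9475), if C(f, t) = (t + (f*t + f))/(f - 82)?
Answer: -2503/701150 ≈ -0.0035698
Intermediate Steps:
C(f, t) = (f + t + f*t)/(-82 + f) (C(f, t) = (t + (f + f*t))/(-82 + f) = (f + t + f*t)/(-82 + f))
C(-66, 76)/(-9475) = ((-66 + 76 - 66*76)/(-82 - 66))/(-9475) = ((-66 + 76 - 5016)/(-148))*(-1/9475) = -1/148*(-5006)*(-1/9475) = (2503/74)*(-1/9475) = -2503/701150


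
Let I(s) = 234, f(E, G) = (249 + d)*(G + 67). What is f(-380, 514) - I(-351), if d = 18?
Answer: 154893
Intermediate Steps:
f(E, G) = 17889 + 267*G (f(E, G) = (249 + 18)*(G + 67) = 267*(67 + G) = 17889 + 267*G)
f(-380, 514) - I(-351) = (17889 + 267*514) - 1*234 = (17889 + 137238) - 234 = 155127 - 234 = 154893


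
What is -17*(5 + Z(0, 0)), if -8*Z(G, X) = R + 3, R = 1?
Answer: -153/2 ≈ -76.500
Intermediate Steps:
Z(G, X) = -½ (Z(G, X) = -(1 + 3)/8 = -⅛*4 = -½)
-17*(5 + Z(0, 0)) = -17*(5 - ½) = -17*9/2 = -153/2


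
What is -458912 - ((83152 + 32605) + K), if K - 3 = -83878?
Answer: -490794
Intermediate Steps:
K = -83875 (K = 3 - 83878 = -83875)
-458912 - ((83152 + 32605) + K) = -458912 - ((83152 + 32605) - 83875) = -458912 - (115757 - 83875) = -458912 - 1*31882 = -458912 - 31882 = -490794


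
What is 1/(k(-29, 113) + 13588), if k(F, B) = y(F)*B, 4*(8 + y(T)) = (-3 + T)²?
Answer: 1/41612 ≈ 2.4032e-5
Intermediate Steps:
y(T) = -8 + (-3 + T)²/4
k(F, B) = B*(-8 + (-3 + F)²/4) (k(F, B) = (-8 + (-3 + F)²/4)*B = B*(-8 + (-3 + F)²/4))
1/(k(-29, 113) + 13588) = 1/((¼)*113*(-32 + (-3 - 29)²) + 13588) = 1/((¼)*113*(-32 + (-32)²) + 13588) = 1/((¼)*113*(-32 + 1024) + 13588) = 1/((¼)*113*992 + 13588) = 1/(28024 + 13588) = 1/41612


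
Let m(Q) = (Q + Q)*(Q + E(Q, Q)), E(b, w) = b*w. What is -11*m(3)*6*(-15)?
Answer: 71280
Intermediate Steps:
m(Q) = 2*Q*(Q + Q²) (m(Q) = (Q + Q)*(Q + Q*Q) = (2*Q)*(Q + Q²) = 2*Q*(Q + Q²))
-11*m(3)*6*(-15) = -11*(2*3²*(1 + 3))*6*(-15) = -11*(2*9*4)*6*(-15) = -11*72*6*(-15) = -4752*(-15) = -11*(-6480) = 71280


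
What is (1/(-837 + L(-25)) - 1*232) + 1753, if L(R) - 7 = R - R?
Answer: 1262429/830 ≈ 1521.0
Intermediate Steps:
L(R) = 7 (L(R) = 7 + (R - R) = 7 + 0 = 7)
(1/(-837 + L(-25)) - 1*232) + 1753 = (1/(-837 + 7) - 1*232) + 1753 = (1/(-830) - 232) + 1753 = (-1/830 - 232) + 1753 = -192561/830 + 1753 = 1262429/830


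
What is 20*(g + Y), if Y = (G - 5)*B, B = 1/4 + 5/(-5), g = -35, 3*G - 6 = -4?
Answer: -635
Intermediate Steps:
G = ⅔ (G = 2 + (⅓)*(-4) = 2 - 4/3 = ⅔ ≈ 0.66667)
B = -¾ (B = 1*(¼) + 5*(-⅕) = ¼ - 1 = -¾ ≈ -0.75000)
Y = 13/4 (Y = (⅔ - 5)*(-¾) = -13/3*(-¾) = 13/4 ≈ 3.2500)
20*(g + Y) = 20*(-35 + 13/4) = 20*(-127/4) = -635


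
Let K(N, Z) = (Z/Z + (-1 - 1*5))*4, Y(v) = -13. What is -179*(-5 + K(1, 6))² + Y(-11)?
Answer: -111888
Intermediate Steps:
K(N, Z) = -20 (K(N, Z) = (1 + (-1 - 5))*4 = (1 - 6)*4 = -5*4 = -20)
-179*(-5 + K(1, 6))² + Y(-11) = -179*(-5 - 20)² - 13 = -179*(-25)² - 13 = -179*625 - 13 = -111875 - 13 = -111888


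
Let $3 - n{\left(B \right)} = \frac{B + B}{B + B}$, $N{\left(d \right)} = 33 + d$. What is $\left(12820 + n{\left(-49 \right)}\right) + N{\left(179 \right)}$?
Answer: $13034$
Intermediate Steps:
$n{\left(B \right)} = 2$ ($n{\left(B \right)} = 3 - \frac{B + B}{B + B} = 3 - \frac{2 B}{2 B} = 3 - 2 B \frac{1}{2 B} = 3 - 1 = 2$)
$\left(12820 + n{\left(-49 \right)}\right) + N{\left(179 \right)} = \left(12820 + 2\right) + \left(33 + 179\right) = 12822 + 212 = 13034$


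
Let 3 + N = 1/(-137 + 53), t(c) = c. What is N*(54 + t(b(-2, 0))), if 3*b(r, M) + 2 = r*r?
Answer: -10373/63 ≈ -164.65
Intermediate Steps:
b(r, M) = -⅔ + r²/3 (b(r, M) = -⅔ + (r*r)/3 = -⅔ + r²/3)
N = -253/84 (N = -3 + 1/(-137 + 53) = -3 + 1/(-84) = -3 - 1/84 = -253/84 ≈ -3.0119)
N*(54 + t(b(-2, 0))) = -253*(54 + (-⅔ + (⅓)*(-2)²))/84 = -253*(54 + (-⅔ + (⅓)*4))/84 = -253*(54 + (-⅔ + 4/3))/84 = -253*(54 + ⅔)/84 = -253/84*164/3 = -10373/63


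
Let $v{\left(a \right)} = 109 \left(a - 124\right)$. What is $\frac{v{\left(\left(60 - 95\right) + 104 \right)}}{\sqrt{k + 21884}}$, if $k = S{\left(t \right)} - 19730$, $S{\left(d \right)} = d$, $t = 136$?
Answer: $- \frac{1199 \sqrt{2290}}{458} \approx -125.28$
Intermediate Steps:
$v{\left(a \right)} = -13516 + 109 a$ ($v{\left(a \right)} = 109 \left(-124 + a\right) = -13516 + 109 a$)
$k = -19594$ ($k = 136 - 19730 = -19594$)
$\frac{v{\left(\left(60 - 95\right) + 104 \right)}}{\sqrt{k + 21884}} = \frac{-13516 + 109 \left(\left(60 - 95\right) + 104\right)}{\sqrt{-19594 + 21884}} = \frac{-13516 + 109 \left(-35 + 104\right)}{\sqrt{2290}} = \left(-13516 + 109 \cdot 69\right) \frac{\sqrt{2290}}{2290} = \left(-13516 + 7521\right) \frac{\sqrt{2290}}{2290} = - 5995 \frac{\sqrt{2290}}{2290} = - \frac{1199 \sqrt{2290}}{458}$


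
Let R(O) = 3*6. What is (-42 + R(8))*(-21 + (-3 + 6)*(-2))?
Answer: 648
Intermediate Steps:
R(O) = 18
(-42 + R(8))*(-21 + (-3 + 6)*(-2)) = (-42 + 18)*(-21 + (-3 + 6)*(-2)) = -24*(-21 + 3*(-2)) = -24*(-21 - 6) = -24*(-27) = 648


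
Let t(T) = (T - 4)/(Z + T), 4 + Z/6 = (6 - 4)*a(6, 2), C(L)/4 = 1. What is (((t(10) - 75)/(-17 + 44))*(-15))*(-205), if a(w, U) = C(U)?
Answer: -434600/51 ≈ -8521.6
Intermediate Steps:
C(L) = 4 (C(L) = 4*1 = 4)
a(w, U) = 4
Z = 24 (Z = -24 + 6*((6 - 4)*4) = -24 + 6*(2*4) = -24 + 6*8 = -24 + 48 = 24)
t(T) = (-4 + T)/(24 + T) (t(T) = (T - 4)/(24 + T) = (-4 + T)/(24 + T))
(((t(10) - 75)/(-17 + 44))*(-15))*(-205) = ((((-4 + 10)/(24 + 10) - 75)/(-17 + 44))*(-15))*(-205) = (((6/34 - 75)/27)*(-15))*(-205) = ((((1/34)*6 - 75)*(1/27))*(-15))*(-205) = (((3/17 - 75)*(1/27))*(-15))*(-205) = (-1272/17*1/27*(-15))*(-205) = -424/153*(-15)*(-205) = (2120/51)*(-205) = -434600/51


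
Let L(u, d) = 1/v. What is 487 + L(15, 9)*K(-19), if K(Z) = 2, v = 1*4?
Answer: 975/2 ≈ 487.50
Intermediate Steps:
v = 4
L(u, d) = 1/4
487 + L(15, 9)*K(-19) = 487 + (1/4)*2 = 487 + 1/2 = 975/2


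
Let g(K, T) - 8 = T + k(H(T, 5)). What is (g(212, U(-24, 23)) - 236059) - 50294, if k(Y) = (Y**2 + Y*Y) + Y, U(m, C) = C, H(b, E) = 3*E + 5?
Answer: -285502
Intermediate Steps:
H(b, E) = 5 + 3*E
k(Y) = Y + 2*Y**2 (k(Y) = (Y**2 + Y**2) + Y = 2*Y**2 + Y = Y + 2*Y**2)
g(K, T) = 828 + T (g(K, T) = 8 + (T + (5 + 3*5)*(1 + 2*(5 + 3*5))) = 8 + (T + (5 + 15)*(1 + 2*(5 + 15))) = 8 + (T + 20*(1 + 2*20)) = 8 + (T + 20*(1 + 40)) = 8 + (T + 20*41) = 8 + (T + 820) = 8 + (820 + T) = 828 + T)
(g(212, U(-24, 23)) - 236059) - 50294 = ((828 + 23) - 236059) - 50294 = (851 - 236059) - 50294 = -235208 - 50294 = -285502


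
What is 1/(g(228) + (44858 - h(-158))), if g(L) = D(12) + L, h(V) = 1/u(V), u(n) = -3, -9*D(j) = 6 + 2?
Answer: 9/405769 ≈ 2.2180e-5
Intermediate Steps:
D(j) = -8/9 (D(j) = -(6 + 2)/9 = -1/9*8 = -8/9)
h(V) = -1/3 (h(V) = 1/(-3) = -1/3)
g(L) = -8/9 + L
1/(g(228) + (44858 - h(-158))) = 1/((-8/9 + 228) + (44858 - 1*(-1/3))) = 1/(2044/9 + (44858 + 1/3)) = 1/(2044/9 + 134575/3) = 1/(405769/9) = 9/405769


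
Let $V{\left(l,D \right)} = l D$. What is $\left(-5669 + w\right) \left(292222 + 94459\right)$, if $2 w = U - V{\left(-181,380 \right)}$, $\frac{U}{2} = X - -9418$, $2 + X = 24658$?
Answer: $24281633395$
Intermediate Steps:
$X = 24656$ ($X = -2 + 24658 = 24656$)
$V{\left(l,D \right)} = D l$
$U = 68148$ ($U = 2 \left(24656 - -9418\right) = 2 \left(24656 + 9418\right) = 2 \cdot 34074 = 68148$)
$w = 68464$ ($w = \frac{68148 - 380 \left(-181\right)}{2} = \frac{68148 - -68780}{2} = \frac{68148 + 68780}{2} = \frac{1}{2} \cdot 136928 = 68464$)
$\left(-5669 + w\right) \left(292222 + 94459\right) = \left(-5669 + 68464\right) \left(292222 + 94459\right) = 62795 \cdot 386681 = 24281633395$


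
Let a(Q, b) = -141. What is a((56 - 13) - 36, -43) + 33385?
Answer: 33244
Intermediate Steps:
a((56 - 13) - 36, -43) + 33385 = -141 + 33385 = 33244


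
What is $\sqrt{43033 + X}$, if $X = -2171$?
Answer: $\sqrt{40862} \approx 202.14$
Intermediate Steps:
$\sqrt{43033 + X} = \sqrt{43033 - 2171} = \sqrt{40862}$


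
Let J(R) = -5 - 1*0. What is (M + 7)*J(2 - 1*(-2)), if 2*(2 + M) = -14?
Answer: 10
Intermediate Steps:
M = -9 (M = -2 + (½)*(-14) = -2 - 7 = -9)
J(R) = -5 (J(R) = -5 + 0 = -5)
(M + 7)*J(2 - 1*(-2)) = (-9 + 7)*(-5) = -2*(-5) = 10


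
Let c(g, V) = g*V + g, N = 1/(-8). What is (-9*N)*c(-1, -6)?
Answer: 45/8 ≈ 5.6250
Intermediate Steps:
N = -⅛ ≈ -0.12500
c(g, V) = g + V*g (c(g, V) = V*g + g = g + V*g)
(-9*N)*c(-1, -6) = (-9*(-⅛))*(-(1 - 6)) = 9*(-1*(-5))/8 = (9/8)*5 = 45/8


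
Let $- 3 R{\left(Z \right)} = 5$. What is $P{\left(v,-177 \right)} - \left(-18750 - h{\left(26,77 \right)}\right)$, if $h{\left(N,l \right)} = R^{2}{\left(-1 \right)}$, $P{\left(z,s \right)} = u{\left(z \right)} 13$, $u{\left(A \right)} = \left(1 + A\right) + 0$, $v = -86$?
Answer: $\frac{158830}{9} \approx 17648.0$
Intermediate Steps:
$R{\left(Z \right)} = - \frac{5}{3}$ ($R{\left(Z \right)} = \left(- \frac{1}{3}\right) 5 = - \frac{5}{3}$)
$u{\left(A \right)} = 1 + A$
$P{\left(z,s \right)} = 13 + 13 z$ ($P{\left(z,s \right)} = \left(1 + z\right) 13 = 13 + 13 z$)
$h{\left(N,l \right)} = \frac{25}{9}$ ($h{\left(N,l \right)} = \left(- \frac{5}{3}\right)^{2} = \frac{25}{9}$)
$P{\left(v,-177 \right)} - \left(-18750 - h{\left(26,77 \right)}\right) = \left(13 + 13 \left(-86\right)\right) - \left(-18750 - \frac{25}{9}\right) = \left(13 - 1118\right) - \left(-18750 - \frac{25}{9}\right) = -1105 - - \frac{168775}{9} = -1105 + \frac{168775}{9} = \frac{158830}{9}$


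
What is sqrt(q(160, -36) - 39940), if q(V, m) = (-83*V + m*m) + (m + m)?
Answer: 2*I*sqrt(12999) ≈ 228.03*I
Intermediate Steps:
q(V, m) = m**2 - 83*V + 2*m (q(V, m) = (-83*V + m**2) + 2*m = (m**2 - 83*V) + 2*m = m**2 - 83*V + 2*m)
sqrt(q(160, -36) - 39940) = sqrt(((-36)**2 - 83*160 + 2*(-36)) - 39940) = sqrt((1296 - 13280 - 72) - 39940) = sqrt(-12056 - 39940) = sqrt(-51996) = 2*I*sqrt(12999)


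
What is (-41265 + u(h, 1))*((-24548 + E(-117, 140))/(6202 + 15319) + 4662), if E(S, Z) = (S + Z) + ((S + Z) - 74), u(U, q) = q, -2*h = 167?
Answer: -4139040236064/21521 ≈ -1.9233e+8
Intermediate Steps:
h = -167/2 (h = -½*167 = -167/2 ≈ -83.500)
E(S, Z) = -74 + 2*S + 2*Z (E(S, Z) = (S + Z) + (-74 + S + Z) = -74 + 2*S + 2*Z)
(-41265 + u(h, 1))*((-24548 + E(-117, 140))/(6202 + 15319) + 4662) = (-41265 + 1)*((-24548 + (-74 + 2*(-117) + 2*140))/(6202 + 15319) + 4662) = -41264*((-24548 + (-74 - 234 + 280))/21521 + 4662) = -41264*((-24548 - 28)*(1/21521) + 4662) = -41264*(-24576*1/21521 + 4662) = -41264*(-24576/21521 + 4662) = -41264*100306326/21521 = -4139040236064/21521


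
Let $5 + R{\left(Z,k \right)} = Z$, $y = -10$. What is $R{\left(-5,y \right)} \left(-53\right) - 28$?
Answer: $502$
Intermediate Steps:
$R{\left(Z,k \right)} = -5 + Z$
$R{\left(-5,y \right)} \left(-53\right) - 28 = \left(-5 - 5\right) \left(-53\right) - 28 = \left(-10\right) \left(-53\right) - 28 = 530 - 28 = 502$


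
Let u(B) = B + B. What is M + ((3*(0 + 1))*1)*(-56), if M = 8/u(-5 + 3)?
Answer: -170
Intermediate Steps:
u(B) = 2*B
M = -2 (M = 8/((2*(-5 + 3))) = 8/((2*(-2))) = 8/(-4) = 8*(-1/4) = -2)
M + ((3*(0 + 1))*1)*(-56) = -2 + ((3*(0 + 1))*1)*(-56) = -2 + ((3*1)*1)*(-56) = -2 + (3*1)*(-56) = -2 + 3*(-56) = -2 - 168 = -170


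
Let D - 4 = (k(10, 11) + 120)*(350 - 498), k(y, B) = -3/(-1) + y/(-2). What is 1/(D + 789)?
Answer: -1/16671 ≈ -5.9984e-5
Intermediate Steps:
k(y, B) = 3 - y/2 (k(y, B) = -3*(-1) + y*(-½) = 3 - y/2)
D = -17460 (D = 4 + ((3 - ½*10) + 120)*(350 - 498) = 4 + ((3 - 5) + 120)*(-148) = 4 + (-2 + 120)*(-148) = 4 + 118*(-148) = 4 - 17464 = -17460)
1/(D + 789) = 1/(-17460 + 789) = 1/(-16671) = -1/16671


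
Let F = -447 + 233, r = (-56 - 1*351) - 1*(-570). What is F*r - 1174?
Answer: -36056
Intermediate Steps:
r = 163 (r = (-56 - 351) + 570 = -407 + 570 = 163)
F = -214
F*r - 1174 = -214*163 - 1174 = -34882 - 1174 = -36056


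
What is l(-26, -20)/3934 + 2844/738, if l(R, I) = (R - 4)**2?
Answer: 329236/80647 ≈ 4.0824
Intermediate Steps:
l(R, I) = (-4 + R)**2
l(-26, -20)/3934 + 2844/738 = (-4 - 26)**2/3934 + 2844/738 = (-30)**2*(1/3934) + 2844*(1/738) = 900*(1/3934) + 158/41 = 450/1967 + 158/41 = 329236/80647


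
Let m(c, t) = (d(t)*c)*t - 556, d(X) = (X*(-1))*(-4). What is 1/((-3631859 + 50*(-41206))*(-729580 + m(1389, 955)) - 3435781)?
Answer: -1/28839214082565257 ≈ -3.4675e-17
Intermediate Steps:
d(X) = 4*X (d(X) = -X*(-4) = 4*X)
m(c, t) = -556 + 4*c*t² (m(c, t) = ((4*t)*c)*t - 556 = (4*c*t)*t - 556 = 4*c*t² - 556 = -556 + 4*c*t²)
1/((-3631859 + 50*(-41206))*(-729580 + m(1389, 955)) - 3435781) = 1/((-3631859 + 50*(-41206))*(-729580 + (-556 + 4*1389*955²)) - 3435781) = 1/((-3631859 - 2060300)*(-729580 + (-556 + 4*1389*912025)) - 3435781) = 1/(-5692159*(-729580 + (-556 + 5067210900)) - 3435781) = 1/(-5692159*(-729580 + 5067210344) - 3435781) = 1/(-5692159*5066480764 - 3435781) = 1/(-28839214079129476 - 3435781) = 1/(-28839214082565257) = -1/28839214082565257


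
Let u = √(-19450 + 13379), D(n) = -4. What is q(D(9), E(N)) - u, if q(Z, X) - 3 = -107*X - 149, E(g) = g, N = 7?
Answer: -895 - I*√6071 ≈ -895.0 - 77.917*I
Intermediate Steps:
u = I*√6071 (u = √(-6071) = I*√6071 ≈ 77.917*I)
q(Z, X) = -146 - 107*X (q(Z, X) = 3 + (-107*X - 149) = 3 + (-149 - 107*X) = -146 - 107*X)
q(D(9), E(N)) - u = (-146 - 107*7) - I*√6071 = (-146 - 749) - I*√6071 = -895 - I*√6071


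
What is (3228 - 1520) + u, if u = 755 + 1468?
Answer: 3931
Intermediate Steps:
u = 2223
(3228 - 1520) + u = (3228 - 1520) + 2223 = 1708 + 2223 = 3931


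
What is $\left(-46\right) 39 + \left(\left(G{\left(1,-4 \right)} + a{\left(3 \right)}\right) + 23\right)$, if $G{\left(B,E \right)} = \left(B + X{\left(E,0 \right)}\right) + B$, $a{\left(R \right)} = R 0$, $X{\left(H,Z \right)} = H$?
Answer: $-1773$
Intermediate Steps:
$a{\left(R \right)} = 0$
$G{\left(B,E \right)} = E + 2 B$ ($G{\left(B,E \right)} = \left(B + E\right) + B = E + 2 B$)
$\left(-46\right) 39 + \left(\left(G{\left(1,-4 \right)} + a{\left(3 \right)}\right) + 23\right) = \left(-46\right) 39 + \left(\left(\left(-4 + 2 \cdot 1\right) + 0\right) + 23\right) = -1794 + \left(\left(\left(-4 + 2\right) + 0\right) + 23\right) = -1794 + \left(\left(-2 + 0\right) + 23\right) = -1794 + \left(-2 + 23\right) = -1794 + 21 = -1773$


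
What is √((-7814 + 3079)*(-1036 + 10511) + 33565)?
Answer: 4*I*√2801910 ≈ 6695.6*I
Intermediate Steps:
√((-7814 + 3079)*(-1036 + 10511) + 33565) = √(-4735*9475 + 33565) = √(-44864125 + 33565) = √(-44830560) = 4*I*√2801910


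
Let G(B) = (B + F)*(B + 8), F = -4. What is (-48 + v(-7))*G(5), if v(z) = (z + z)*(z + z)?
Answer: 1924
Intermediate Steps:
v(z) = 4*z**2 (v(z) = (2*z)*(2*z) = 4*z**2)
G(B) = (-4 + B)*(8 + B) (G(B) = (B - 4)*(B + 8) = (-4 + B)*(8 + B))
(-48 + v(-7))*G(5) = (-48 + 4*(-7)**2)*(-32 + 5**2 + 4*5) = (-48 + 4*49)*(-32 + 25 + 20) = (-48 + 196)*13 = 148*13 = 1924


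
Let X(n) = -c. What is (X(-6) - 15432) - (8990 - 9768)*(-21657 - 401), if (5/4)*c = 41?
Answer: -85882944/5 ≈ -1.7177e+7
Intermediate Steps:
c = 164/5 (c = (⅘)*41 = 164/5 ≈ 32.800)
X(n) = -164/5 (X(n) = -1*164/5 = -164/5)
(X(-6) - 15432) - (8990 - 9768)*(-21657 - 401) = (-164/5 - 15432) - (8990 - 9768)*(-21657 - 401) = -77324/5 - (-778)*(-22058) = -77324/5 - 1*17161124 = -77324/5 - 17161124 = -85882944/5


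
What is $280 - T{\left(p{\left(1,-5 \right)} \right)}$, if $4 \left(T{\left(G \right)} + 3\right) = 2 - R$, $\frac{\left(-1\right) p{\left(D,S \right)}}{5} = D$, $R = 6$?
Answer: $284$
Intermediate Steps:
$p{\left(D,S \right)} = - 5 D$
$T{\left(G \right)} = -4$ ($T{\left(G \right)} = -3 + \frac{2 - 6}{4} = -3 + \frac{1}{4} \left(-4\right) = -3 - 1 = -4$)
$280 - T{\left(p{\left(1,-5 \right)} \right)} = 280 - -4 = 280 + 4 = 284$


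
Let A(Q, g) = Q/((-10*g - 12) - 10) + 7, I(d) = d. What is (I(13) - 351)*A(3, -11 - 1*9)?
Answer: -211081/89 ≈ -2371.7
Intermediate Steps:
A(Q, g) = 7 + Q/(-22 - 10*g) (A(Q, g) = Q/((-12 - 10*g) - 10) + 7 = Q/(-22 - 10*g) + 7 = 7 + Q/(-22 - 10*g))
(I(13) - 351)*A(3, -11 - 1*9) = (13 - 351)*((154 - 1*3 + 70*(-11 - 1*9))/(2*(11 + 5*(-11 - 1*9)))) = -169*(154 - 3 + 70*(-11 - 9))/(11 + 5*(-11 - 9)) = -169*(154 - 3 + 70*(-20))/(11 + 5*(-20)) = -169*(154 - 3 - 1400)/(11 - 100) = -169*(-1249)/(-89) = -169*(-1)*(-1249)/89 = -338*1249/178 = -211081/89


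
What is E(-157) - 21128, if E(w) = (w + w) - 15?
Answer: -21457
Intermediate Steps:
E(w) = -15 + 2*w (E(w) = 2*w - 15 = -15 + 2*w)
E(-157) - 21128 = (-15 + 2*(-157)) - 21128 = (-15 - 314) - 21128 = -329 - 21128 = -21457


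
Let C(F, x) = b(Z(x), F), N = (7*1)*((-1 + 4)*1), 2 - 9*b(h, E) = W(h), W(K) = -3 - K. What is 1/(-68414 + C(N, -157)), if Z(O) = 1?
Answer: -3/205240 ≈ -1.4617e-5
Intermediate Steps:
b(h, E) = 5/9 + h/9 (b(h, E) = 2/9 - (-3 - h)/9 = 2/9 + (⅓ + h/9) = 5/9 + h/9)
N = 21 (N = 7*(3*1) = 7*3 = 21)
C(F, x) = ⅔ (C(F, x) = 5/9 + (⅑)*1 = 5/9 + ⅑ = ⅔)
1/(-68414 + C(N, -157)) = 1/(-68414 + ⅔) = 1/(-205240/3) = -3/205240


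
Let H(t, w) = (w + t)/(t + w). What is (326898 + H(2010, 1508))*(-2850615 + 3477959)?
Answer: 205078126256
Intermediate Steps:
H(t, w) = 1 (H(t, w) = (t + w)/(t + w) = 1)
(326898 + H(2010, 1508))*(-2850615 + 3477959) = (326898 + 1)*(-2850615 + 3477959) = 326899*627344 = 205078126256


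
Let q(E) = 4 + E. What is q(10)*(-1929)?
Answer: -27006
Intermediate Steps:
q(10)*(-1929) = (4 + 10)*(-1929) = 14*(-1929) = -27006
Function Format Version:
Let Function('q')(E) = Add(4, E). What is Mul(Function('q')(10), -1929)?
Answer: -27006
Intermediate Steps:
Mul(Function('q')(10), -1929) = Mul(Add(4, 10), -1929) = Mul(14, -1929) = -27006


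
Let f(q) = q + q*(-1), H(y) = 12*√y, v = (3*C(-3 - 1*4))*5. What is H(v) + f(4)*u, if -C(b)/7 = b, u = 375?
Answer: 84*√15 ≈ 325.33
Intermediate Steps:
C(b) = -7*b
v = 735 (v = (3*(-7*(-3 - 1*4)))*5 = (3*(-7*(-3 - 4)))*5 = (3*(-7*(-7)))*5 = (3*49)*5 = 147*5 = 735)
f(q) = 0 (f(q) = q - q = 0)
H(v) + f(4)*u = 12*√735 + 0*375 = 12*(7*√15) + 0 = 84*√15 + 0 = 84*√15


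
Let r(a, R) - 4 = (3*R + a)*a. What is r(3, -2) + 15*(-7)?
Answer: -110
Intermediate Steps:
r(a, R) = 4 + a*(a + 3*R) (r(a, R) = 4 + (3*R + a)*a = 4 + (a + 3*R)*a = 4 + a*(a + 3*R))
r(3, -2) + 15*(-7) = (4 + 3**2 + 3*(-2)*3) + 15*(-7) = (4 + 9 - 18) - 105 = -5 - 105 = -110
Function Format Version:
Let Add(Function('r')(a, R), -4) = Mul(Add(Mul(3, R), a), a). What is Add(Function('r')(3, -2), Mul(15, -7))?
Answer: -110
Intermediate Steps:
Function('r')(a, R) = Add(4, Mul(a, Add(a, Mul(3, R)))) (Function('r')(a, R) = Add(4, Mul(Add(Mul(3, R), a), a)) = Add(4, Mul(Add(a, Mul(3, R)), a)) = Add(4, Mul(a, Add(a, Mul(3, R)))))
Add(Function('r')(3, -2), Mul(15, -7)) = Add(Add(4, Pow(3, 2), Mul(3, -2, 3)), Mul(15, -7)) = Add(Add(4, 9, -18), -105) = Add(-5, -105) = -110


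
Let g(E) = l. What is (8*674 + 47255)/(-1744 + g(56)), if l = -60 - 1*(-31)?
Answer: -17549/591 ≈ -29.694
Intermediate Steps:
l = -29 (l = -60 + 31 = -29)
g(E) = -29
(8*674 + 47255)/(-1744 + g(56)) = (8*674 + 47255)/(-1744 - 29) = (5392 + 47255)/(-1773) = 52647*(-1/1773) = -17549/591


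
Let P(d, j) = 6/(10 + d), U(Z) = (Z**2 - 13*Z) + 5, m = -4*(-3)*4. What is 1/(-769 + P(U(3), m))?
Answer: -5/3847 ≈ -0.0012997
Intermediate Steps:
m = 48 (m = 12*4 = 48)
U(Z) = 5 + Z**2 - 13*Z
1/(-769 + P(U(3), m)) = 1/(-769 + 6/(10 + (5 + 3**2 - 13*3))) = 1/(-769 + 6/(10 + (5 + 9 - 39))) = 1/(-769 + 6/(10 - 25)) = 1/(-769 + 6/(-15)) = 1/(-769 + 6*(-1/15)) = 1/(-769 - 2/5) = 1/(-3847/5) = -5/3847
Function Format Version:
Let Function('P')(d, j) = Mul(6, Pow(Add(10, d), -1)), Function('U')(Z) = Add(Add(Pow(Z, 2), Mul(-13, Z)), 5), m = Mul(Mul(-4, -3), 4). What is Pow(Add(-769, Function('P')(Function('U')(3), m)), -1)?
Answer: Rational(-5, 3847) ≈ -0.0012997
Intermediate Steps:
m = 48 (m = Mul(12, 4) = 48)
Function('U')(Z) = Add(5, Pow(Z, 2), Mul(-13, Z))
Pow(Add(-769, Function('P')(Function('U')(3), m)), -1) = Pow(Add(-769, Mul(6, Pow(Add(10, Add(5, Pow(3, 2), Mul(-13, 3))), -1))), -1) = Pow(Add(-769, Mul(6, Pow(Add(10, Add(5, 9, -39)), -1))), -1) = Pow(Add(-769, Mul(6, Pow(Add(10, -25), -1))), -1) = Pow(Add(-769, Mul(6, Pow(-15, -1))), -1) = Pow(Add(-769, Mul(6, Rational(-1, 15))), -1) = Pow(Add(-769, Rational(-2, 5)), -1) = Pow(Rational(-3847, 5), -1) = Rational(-5, 3847)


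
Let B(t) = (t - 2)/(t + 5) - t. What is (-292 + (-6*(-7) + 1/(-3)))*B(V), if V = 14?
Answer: 190754/57 ≈ 3346.6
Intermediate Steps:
B(t) = -t + (-2 + t)/(5 + t) (B(t) = (-2 + t)/(5 + t) - t = -t + (-2 + t)/(5 + t))
(-292 + (-6*(-7) + 1/(-3)))*B(V) = (-292 + (-6*(-7) + 1/(-3)))*((-2 - 1*14² - 4*14)/(5 + 14)) = (-292 + (42 - ⅓))*((-2 - 1*196 - 56)/19) = (-292 + 125/3)*((-2 - 196 - 56)/19) = -751*(-254)/57 = -751/3*(-254/19) = 190754/57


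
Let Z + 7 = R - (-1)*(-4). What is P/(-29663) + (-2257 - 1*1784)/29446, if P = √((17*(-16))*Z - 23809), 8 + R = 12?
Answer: -4041/29446 - I*√21905/29663 ≈ -0.13723 - 0.0049895*I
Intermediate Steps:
R = 4 (R = -8 + 12 = 4)
Z = -7 (Z = -7 + (4 - (-1)*(-4)) = -7 + (4 - 1*4) = -7 + (4 - 4) = -7 + 0 = -7)
P = I*√21905 (P = √((17*(-16))*(-7) - 23809) = √(-272*(-7) - 23809) = √(1904 - 23809) = √(-21905) = I*√21905 ≈ 148.0*I)
P/(-29663) + (-2257 - 1*1784)/29446 = (I*√21905)/(-29663) + (-2257 - 1*1784)/29446 = (I*√21905)*(-1/29663) + (-2257 - 1784)*(1/29446) = -I*√21905/29663 - 4041*1/29446 = -I*√21905/29663 - 4041/29446 = -4041/29446 - I*√21905/29663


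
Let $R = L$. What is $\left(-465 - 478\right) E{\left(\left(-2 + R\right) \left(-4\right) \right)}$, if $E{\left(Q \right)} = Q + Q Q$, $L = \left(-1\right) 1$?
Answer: $-147108$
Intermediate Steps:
$L = -1$
$R = -1$
$E{\left(Q \right)} = Q + Q^{2}$
$\left(-465 - 478\right) E{\left(\left(-2 + R\right) \left(-4\right) \right)} = \left(-465 - 478\right) \left(-2 - 1\right) \left(-4\right) \left(1 + \left(-2 - 1\right) \left(-4\right)\right) = - 943 \left(-3\right) \left(-4\right) \left(1 - -12\right) = - 943 \cdot 12 \left(1 + 12\right) = - 943 \cdot 12 \cdot 13 = \left(-943\right) 156 = -147108$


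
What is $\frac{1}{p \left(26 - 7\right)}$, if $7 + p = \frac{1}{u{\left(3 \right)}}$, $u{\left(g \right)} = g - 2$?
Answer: $- \frac{1}{114} \approx -0.0087719$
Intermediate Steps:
$u{\left(g \right)} = -2 + g$
$p = -6$ ($p = -7 + \frac{1}{-2 + 3} = -7 + 1^{-1} = -7 + 1 = -6$)
$\frac{1}{p \left(26 - 7\right)} = \frac{1}{\left(-6\right) \left(26 - 7\right)} = \frac{1}{\left(-6\right) 19} = \frac{1}{-114} = - \frac{1}{114}$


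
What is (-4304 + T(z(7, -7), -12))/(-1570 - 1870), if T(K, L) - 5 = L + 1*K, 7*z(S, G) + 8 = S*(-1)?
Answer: 1887/1505 ≈ 1.2538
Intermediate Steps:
z(S, G) = -8/7 - S/7 (z(S, G) = -8/7 + (S*(-1))/7 = -8/7 + (-S)/7 = -8/7 - S/7)
T(K, L) = 5 + K + L (T(K, L) = 5 + (L + 1*K) = 5 + (L + K) = 5 + (K + L) = 5 + K + L)
(-4304 + T(z(7, -7), -12))/(-1570 - 1870) = (-4304 + (5 + (-8/7 - ⅐*7) - 12))/(-1570 - 1870) = (-4304 + (5 + (-8/7 - 1) - 12))/(-3440) = (-4304 + (5 - 15/7 - 12))*(-1/3440) = (-4304 - 64/7)*(-1/3440) = -30192/7*(-1/3440) = 1887/1505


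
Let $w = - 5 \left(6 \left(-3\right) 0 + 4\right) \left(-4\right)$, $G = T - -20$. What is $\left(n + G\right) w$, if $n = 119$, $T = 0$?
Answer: $11120$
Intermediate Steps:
$G = 20$ ($G = 0 - -20 = 0 + 20 = 20$)
$w = 80$ ($w = - 5 \left(\left(-18\right) 0 + 4\right) \left(-4\right) = - 5 \left(0 + 4\right) \left(-4\right) = \left(-5\right) 4 \left(-4\right) = \left(-20\right) \left(-4\right) = 80$)
$\left(n + G\right) w = \left(119 + 20\right) 80 = 139 \cdot 80 = 11120$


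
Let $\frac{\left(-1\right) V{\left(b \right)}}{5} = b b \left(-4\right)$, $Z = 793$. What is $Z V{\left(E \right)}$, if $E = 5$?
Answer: $396500$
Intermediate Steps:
$V{\left(b \right)} = 20 b^{2}$ ($V{\left(b \right)} = - 5 b b \left(-4\right) = - 5 b^{2} \left(-4\right) = - 5 \left(- 4 b^{2}\right) = 20 b^{2}$)
$Z V{\left(E \right)} = 793 \cdot 20 \cdot 5^{2} = 793 \cdot 20 \cdot 25 = 793 \cdot 500 = 396500$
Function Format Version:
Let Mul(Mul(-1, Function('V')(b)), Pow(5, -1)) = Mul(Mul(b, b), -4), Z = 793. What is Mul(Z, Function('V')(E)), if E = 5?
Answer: 396500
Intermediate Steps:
Function('V')(b) = Mul(20, Pow(b, 2)) (Function('V')(b) = Mul(-5, Mul(Mul(b, b), -4)) = Mul(-5, Mul(Pow(b, 2), -4)) = Mul(-5, Mul(-4, Pow(b, 2))) = Mul(20, Pow(b, 2)))
Mul(Z, Function('V')(E)) = Mul(793, Mul(20, Pow(5, 2))) = Mul(793, Mul(20, 25)) = Mul(793, 500) = 396500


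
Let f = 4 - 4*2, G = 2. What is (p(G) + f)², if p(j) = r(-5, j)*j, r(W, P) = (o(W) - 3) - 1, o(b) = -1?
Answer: 196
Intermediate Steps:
r(W, P) = -5 (r(W, P) = (-1 - 3) - 1 = -4 - 1 = -5)
f = -4 (f = 4 - 8 = -4)
p(j) = -5*j
(p(G) + f)² = (-5*2 - 4)² = (-10 - 4)² = (-14)² = 196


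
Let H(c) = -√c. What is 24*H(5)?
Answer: -24*√5 ≈ -53.666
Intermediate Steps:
24*H(5) = 24*(-√5) = -24*√5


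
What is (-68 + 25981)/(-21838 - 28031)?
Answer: -25913/49869 ≈ -0.51962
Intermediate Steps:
(-68 + 25981)/(-21838 - 28031) = 25913/(-49869) = 25913*(-1/49869) = -25913/49869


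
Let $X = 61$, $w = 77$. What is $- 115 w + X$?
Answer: $-8794$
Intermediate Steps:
$- 115 w + X = \left(-115\right) 77 + 61 = -8855 + 61 = -8794$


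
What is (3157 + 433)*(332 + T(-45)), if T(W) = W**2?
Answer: 8461630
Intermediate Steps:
(3157 + 433)*(332 + T(-45)) = (3157 + 433)*(332 + (-45)**2) = 3590*(332 + 2025) = 3590*2357 = 8461630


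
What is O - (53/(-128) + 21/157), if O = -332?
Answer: -6666239/20096 ≈ -331.72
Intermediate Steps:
O - (53/(-128) + 21/157) = -332 - (53/(-128) + 21/157) = -332 - (53*(-1/128) + 21*(1/157)) = -332 - (-53/128 + 21/157) = -332 - 1*(-5633/20096) = -332 + 5633/20096 = -6666239/20096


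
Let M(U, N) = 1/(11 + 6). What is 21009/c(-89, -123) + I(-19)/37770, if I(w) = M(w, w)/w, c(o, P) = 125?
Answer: 51260741453/304992750 ≈ 168.07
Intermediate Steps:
M(U, N) = 1/17
I(w) = 1/(17*w)
21009/c(-89, -123) + I(-19)/37770 = 21009/125 + ((1/17)/(-19))/37770 = 21009*(1/125) + ((1/17)*(-1/19))*(1/37770) = 21009/125 - 1/323*1/37770 = 21009/125 - 1/12199710 = 51260741453/304992750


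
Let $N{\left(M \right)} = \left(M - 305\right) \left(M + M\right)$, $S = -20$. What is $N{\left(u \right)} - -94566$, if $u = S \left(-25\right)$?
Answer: $289566$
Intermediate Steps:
$u = 500$ ($u = \left(-20\right) \left(-25\right) = 500$)
$N{\left(M \right)} = 2 M \left(-305 + M\right)$ ($N{\left(M \right)} = \left(-305 + M\right) 2 M = 2 M \left(-305 + M\right)$)
$N{\left(u \right)} - -94566 = 2 \cdot 500 \left(-305 + 500\right) - -94566 = 2 \cdot 500 \cdot 195 + 94566 = 195000 + 94566 = 289566$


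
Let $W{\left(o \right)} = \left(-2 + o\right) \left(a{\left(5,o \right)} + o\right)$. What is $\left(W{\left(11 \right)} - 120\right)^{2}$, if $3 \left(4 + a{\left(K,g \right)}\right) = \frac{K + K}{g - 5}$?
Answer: $2704$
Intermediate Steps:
$a{\left(K,g \right)} = -4 + \frac{2 K}{3 \left(-5 + g\right)}$ ($a{\left(K,g \right)} = -4 + \frac{\left(K + K\right) \frac{1}{g - 5}}{3} = -4 + \frac{2 K \frac{1}{-5 + g}}{3} = -4 + \frac{2 K}{3 \left(-5 + g\right)}$)
$W{\left(o \right)} = \left(-2 + o\right) \left(o + \frac{2 \left(35 - 6 o\right)}{3 \left(-5 + o\right)}\right)$ ($W{\left(o \right)} = \left(-2 + o\right) \left(\frac{2 \left(30 + 5 - 6 o\right)}{3 \left(-5 + o\right)} + o\right) = \left(-2 + o\right) \left(\frac{2 \left(35 - 6 o\right)}{3 \left(-5 + o\right)} + o\right) = \left(-2 + o\right) \left(o + \frac{2 \left(35 - 6 o\right)}{3 \left(-5 + o\right)}\right)$)
$\left(W{\left(11 \right)} - 120\right)^{2} = \left(\frac{-140 - 33 \cdot 11^{2} + 3 \cdot 11^{3} + 124 \cdot 11}{3 \left(-5 + 11\right)} - 120\right)^{2} = \left(\frac{-140 - 3993 + 3 \cdot 1331 + 1364}{3 \cdot 6} - 120\right)^{2} = \left(\frac{1}{3} \cdot \frac{1}{6} \left(-140 - 3993 + 3993 + 1364\right) - 120\right)^{2} = \left(\frac{1}{3} \cdot \frac{1}{6} \cdot 1224 - 120\right)^{2} = \left(68 - 120\right)^{2} = \left(-52\right)^{2} = 2704$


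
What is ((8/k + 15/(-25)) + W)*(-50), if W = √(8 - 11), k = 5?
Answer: -50 - 50*I*√3 ≈ -50.0 - 86.603*I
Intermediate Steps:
W = I*√3 (W = √(-3) = I*√3 ≈ 1.732*I)
((8/k + 15/(-25)) + W)*(-50) = ((8/5 + 15/(-25)) + I*√3)*(-50) = ((8*(⅕) + 15*(-1/25)) + I*√3)*(-50) = ((8/5 - ⅗) + I*√3)*(-50) = (1 + I*√3)*(-50) = -50 - 50*I*√3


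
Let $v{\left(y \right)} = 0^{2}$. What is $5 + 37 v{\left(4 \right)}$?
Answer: $5$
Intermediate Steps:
$v{\left(y \right)} = 0$
$5 + 37 v{\left(4 \right)} = 5 + 37 \cdot 0 = 5 + 0 = 5$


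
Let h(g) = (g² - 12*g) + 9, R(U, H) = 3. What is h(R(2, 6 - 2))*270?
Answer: -4860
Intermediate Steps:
h(g) = 9 + g² - 12*g
h(R(2, 6 - 2))*270 = (9 + 3² - 12*3)*270 = (9 + 9 - 36)*270 = -18*270 = -4860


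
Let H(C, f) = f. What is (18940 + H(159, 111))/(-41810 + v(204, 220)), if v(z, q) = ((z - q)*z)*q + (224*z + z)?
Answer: -19051/713990 ≈ -0.026682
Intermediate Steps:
v(z, q) = 225*z + q*z*(z - q) (v(z, q) = (z*(z - q))*q + 225*z = q*z*(z - q) + 225*z = 225*z + q*z*(z - q))
(18940 + H(159, 111))/(-41810 + v(204, 220)) = (18940 + 111)/(-41810 + 204*(225 - 1*220**2 + 220*204)) = 19051/(-41810 + 204*(225 - 1*48400 + 44880)) = 19051/(-41810 + 204*(225 - 48400 + 44880)) = 19051/(-41810 + 204*(-3295)) = 19051/(-41810 - 672180) = 19051/(-713990) = 19051*(-1/713990) = -19051/713990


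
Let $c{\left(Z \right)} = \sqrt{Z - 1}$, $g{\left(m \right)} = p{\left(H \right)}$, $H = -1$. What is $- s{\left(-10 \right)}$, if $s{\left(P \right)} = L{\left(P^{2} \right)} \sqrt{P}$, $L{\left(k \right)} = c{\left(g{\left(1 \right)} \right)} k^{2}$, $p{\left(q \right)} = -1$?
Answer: $20000 \sqrt{5} \approx 44721.0$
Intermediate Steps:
$g{\left(m \right)} = -1$
$c{\left(Z \right)} = \sqrt{-1 + Z}$
$L{\left(k \right)} = i \sqrt{2} k^{2}$ ($L{\left(k \right)} = \sqrt{-1 - 1} k^{2} = \sqrt{-2} k^{2} = i \sqrt{2} k^{2}$)
$s{\left(P \right)} = i \sqrt{2} P^{\frac{9}{2}}$ ($s{\left(P \right)} = i \sqrt{2} \left(P^{2}\right)^{2} \sqrt{P} = i \sqrt{2} P^{4} \sqrt{P} = i \sqrt{2} P^{\frac{9}{2}}$)
$- s{\left(-10 \right)} = - i \sqrt{2} \left(-10\right)^{\frac{9}{2}} = - i \sqrt{2} \cdot 10000 i \sqrt{10} = - \left(-20000\right) \sqrt{5} = 20000 \sqrt{5}$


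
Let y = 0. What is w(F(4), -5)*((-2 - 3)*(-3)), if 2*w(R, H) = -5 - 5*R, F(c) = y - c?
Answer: 225/2 ≈ 112.50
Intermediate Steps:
F(c) = -c (F(c) = 0 - c = -c)
w(R, H) = -5/2 - 5*R/2 (w(R, H) = (-5 - 5*R)/2 = -5/2 - 5*R/2)
w(F(4), -5)*((-2 - 3)*(-3)) = (-5/2 - (-5)*4/2)*((-2 - 3)*(-3)) = (-5/2 - 5/2*(-4))*(-5*(-3)) = (-5/2 + 10)*15 = (15/2)*15 = 225/2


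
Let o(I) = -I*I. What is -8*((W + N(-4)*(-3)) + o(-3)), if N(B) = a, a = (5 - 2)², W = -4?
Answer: 320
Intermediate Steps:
a = 9 (a = 3² = 9)
N(B) = 9
o(I) = -I²
-8*((W + N(-4)*(-3)) + o(-3)) = -8*((-4 + 9*(-3)) - 1*(-3)²) = -8*((-4 - 27) - 1*9) = -8*(-31 - 9) = -8*(-40) = 320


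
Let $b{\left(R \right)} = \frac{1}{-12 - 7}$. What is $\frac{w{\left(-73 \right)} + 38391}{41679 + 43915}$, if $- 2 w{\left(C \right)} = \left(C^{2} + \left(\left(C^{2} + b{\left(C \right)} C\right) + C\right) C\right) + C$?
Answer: $\frac{8654395}{3252572} \approx 2.6608$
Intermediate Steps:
$b{\left(R \right)} = - \frac{1}{19}$ ($b{\left(R \right)} = \frac{1}{-19} = - \frac{1}{19}$)
$w{\left(C \right)} = - \frac{C}{2} - \frac{C^{2}}{2} - \frac{C \left(C^{2} + \frac{18 C}{19}\right)}{2}$ ($w{\left(C \right)} = - \frac{\left(C^{2} + \left(\left(C^{2} - \frac{C}{19}\right) + C\right) C\right) + C}{2} = - \frac{\left(C^{2} + \left(C^{2} + \frac{18 C}{19}\right) C\right) + C}{2} = - \frac{\left(C^{2} + C \left(C^{2} + \frac{18 C}{19}\right)\right) + C}{2} = - \frac{C + C^{2} + C \left(C^{2} + \frac{18 C}{19}\right)}{2} = - \frac{C}{2} - \frac{C^{2}}{2} - \frac{C \left(C^{2} + \frac{18 C}{19}\right)}{2}$)
$\frac{w{\left(-73 \right)} + 38391}{41679 + 43915} = \frac{\left(- \frac{1}{38}\right) \left(-73\right) \left(19 + 19 \left(-73\right)^{2} + 37 \left(-73\right)\right) + 38391}{41679 + 43915} = \frac{\left(- \frac{1}{38}\right) \left(-73\right) \left(19 + 19 \cdot 5329 - 2701\right) + 38391}{85594} = \left(\left(- \frac{1}{38}\right) \left(-73\right) \left(19 + 101251 - 2701\right) + 38391\right) \frac{1}{85594} = \left(\left(- \frac{1}{38}\right) \left(-73\right) 98569 + 38391\right) \frac{1}{85594} = \left(\frac{7195537}{38} + 38391\right) \frac{1}{85594} = \frac{8654395}{38} \cdot \frac{1}{85594} = \frac{8654395}{3252572}$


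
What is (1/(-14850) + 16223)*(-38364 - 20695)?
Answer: -1293454106581/1350 ≈ -9.5811e+8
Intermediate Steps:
(1/(-14850) + 16223)*(-38364 - 20695) = (-1/14850 + 16223)*(-59059) = (240911549/14850)*(-59059) = -1293454106581/1350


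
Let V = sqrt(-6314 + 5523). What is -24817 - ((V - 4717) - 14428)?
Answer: -5672 - I*sqrt(791) ≈ -5672.0 - 28.125*I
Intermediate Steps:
V = I*sqrt(791) (V = sqrt(-791) = I*sqrt(791) ≈ 28.125*I)
-24817 - ((V - 4717) - 14428) = -24817 - ((I*sqrt(791) - 4717) - 14428) = -24817 - ((-4717 + I*sqrt(791)) - 14428) = -24817 - (-19145 + I*sqrt(791)) = -24817 + (19145 - I*sqrt(791)) = -5672 - I*sqrt(791)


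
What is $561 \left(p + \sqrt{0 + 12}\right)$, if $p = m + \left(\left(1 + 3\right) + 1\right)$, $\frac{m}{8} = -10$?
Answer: $-42075 + 1122 \sqrt{3} \approx -40132.0$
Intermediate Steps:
$m = -80$ ($m = 8 \left(-10\right) = -80$)
$p = -75$ ($p = -80 + \left(\left(1 + 3\right) + 1\right) = -80 + \left(4 + 1\right) = -80 + 5 = -75$)
$561 \left(p + \sqrt{0 + 12}\right) = 561 \left(-75 + \sqrt{0 + 12}\right) = 561 \left(-75 + \sqrt{12}\right) = 561 \left(-75 + 2 \sqrt{3}\right) = -42075 + 1122 \sqrt{3}$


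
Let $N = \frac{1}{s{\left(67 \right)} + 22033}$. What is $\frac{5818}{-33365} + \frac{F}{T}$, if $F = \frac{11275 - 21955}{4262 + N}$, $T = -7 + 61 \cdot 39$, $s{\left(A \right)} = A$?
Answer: $- \frac{326931932079874}{1863595041424445} \approx -0.17543$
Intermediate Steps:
$T = 2372$ ($T = -7 + 2379 = 2372$)
$N = \frac{1}{22100}$ ($N = \frac{1}{67 + 22033} = \frac{1}{22100} \approx 4.5249 \cdot 10^{-5}$)
$F = - \frac{236028000}{94190201}$ ($F = \frac{11275 - 21955}{4262 + \frac{1}{22100}} = - \frac{10680}{\frac{94190201}{22100}} = \left(-10680\right) \frac{22100}{94190201} = - \frac{236028000}{94190201} \approx -2.5059$)
$\frac{5818}{-33365} + \frac{F}{T} = \frac{5818}{-33365} - \frac{236028000}{94190201 \cdot 2372} = 5818 \left(- \frac{1}{33365}\right) - \frac{59007000}{55854789193} = - \frac{5818}{33365} - \frac{59007000}{55854789193} = - \frac{326931932079874}{1863595041424445}$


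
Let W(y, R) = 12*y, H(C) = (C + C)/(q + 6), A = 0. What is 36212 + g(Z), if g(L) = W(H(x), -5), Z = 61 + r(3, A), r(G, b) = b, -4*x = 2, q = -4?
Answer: 36206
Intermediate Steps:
x = -½ (x = -¼*2 = -½ ≈ -0.50000)
Z = 61 (Z = 61 + 0 = 61)
H(C) = C (H(C) = (C + C)/(-4 + 6) = (2*C)/2 = (2*C)*(½) = C)
g(L) = -6 (g(L) = 12*(-½) = -6)
36212 + g(Z) = 36212 - 6 = 36206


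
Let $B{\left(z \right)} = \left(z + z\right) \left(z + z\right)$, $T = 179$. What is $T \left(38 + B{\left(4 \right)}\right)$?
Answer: $18258$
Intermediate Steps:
$B{\left(z \right)} = 4 z^{2}$ ($B{\left(z \right)} = 2 z 2 z = 4 z^{2}$)
$T \left(38 + B{\left(4 \right)}\right) = 179 \left(38 + 4 \cdot 4^{2}\right) = 179 \left(38 + 4 \cdot 16\right) = 179 \left(38 + 64\right) = 179 \cdot 102 = 18258$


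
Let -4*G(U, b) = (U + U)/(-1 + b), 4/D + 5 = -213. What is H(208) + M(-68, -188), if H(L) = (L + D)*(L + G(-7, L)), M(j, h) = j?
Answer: 974624581/22563 ≈ 43196.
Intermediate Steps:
D = -2/109 (D = 4/(-5 - 213) = 4/(-218) = 4*(-1/218) = -2/109 ≈ -0.018349)
G(U, b) = -U/(2*(-1 + b)) (G(U, b) = -(U + U)/(4*(-1 + b)) = -2*U/(4*(-1 + b)) = -U/(2*(-1 + b)))
H(L) = (-2/109 + L)*(L + 7/(-2 + 2*L)) (H(L) = (L - 2/109)*(L - 1*(-7)/(-2 + 2*L)) = (-2/109 + L)*(L + 7/(-2 + 2*L)))
H(208) + M(-68, -188) = (-14 - 222*208**2 + 218*208**3 + 767*208)/(218*(-1 + 208)) - 68 = (1/218)*(-14 - 222*43264 + 218*8998912 + 159536)/207 - 68 = (1/218)*(1/207)*(-14 - 9604608 + 1961762816 + 159536) - 68 = (1/218)*(1/207)*1952317730 - 68 = 976158865/22563 - 68 = 974624581/22563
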